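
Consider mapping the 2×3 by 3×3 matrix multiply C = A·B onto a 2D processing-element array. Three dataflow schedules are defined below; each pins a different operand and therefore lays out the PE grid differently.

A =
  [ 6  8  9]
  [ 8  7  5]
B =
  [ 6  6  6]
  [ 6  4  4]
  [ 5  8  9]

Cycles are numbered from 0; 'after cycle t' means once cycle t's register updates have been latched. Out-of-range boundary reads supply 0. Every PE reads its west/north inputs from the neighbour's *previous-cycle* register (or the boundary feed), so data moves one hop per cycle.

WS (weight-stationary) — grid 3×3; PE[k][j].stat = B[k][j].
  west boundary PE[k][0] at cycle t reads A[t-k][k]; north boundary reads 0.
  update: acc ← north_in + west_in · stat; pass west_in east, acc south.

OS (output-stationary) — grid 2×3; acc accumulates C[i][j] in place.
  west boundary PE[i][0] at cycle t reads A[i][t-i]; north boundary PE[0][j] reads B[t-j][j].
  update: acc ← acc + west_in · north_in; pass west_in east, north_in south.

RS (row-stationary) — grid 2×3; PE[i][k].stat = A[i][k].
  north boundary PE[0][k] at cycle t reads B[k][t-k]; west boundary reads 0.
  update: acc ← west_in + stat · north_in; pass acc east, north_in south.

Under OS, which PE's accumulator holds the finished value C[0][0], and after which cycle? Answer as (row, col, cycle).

(row, col, cycle) = (0, 0, 2)

OS: C[0][0] accumulates in PE[0][0]:
  cycle 0: PE[0][0] → acc 36, east 6, south 6
  cycle 1: PE[0][0] → acc 84, east 8, south 6
  cycle 2: PE[0][0] → acc 129, east 9, south 5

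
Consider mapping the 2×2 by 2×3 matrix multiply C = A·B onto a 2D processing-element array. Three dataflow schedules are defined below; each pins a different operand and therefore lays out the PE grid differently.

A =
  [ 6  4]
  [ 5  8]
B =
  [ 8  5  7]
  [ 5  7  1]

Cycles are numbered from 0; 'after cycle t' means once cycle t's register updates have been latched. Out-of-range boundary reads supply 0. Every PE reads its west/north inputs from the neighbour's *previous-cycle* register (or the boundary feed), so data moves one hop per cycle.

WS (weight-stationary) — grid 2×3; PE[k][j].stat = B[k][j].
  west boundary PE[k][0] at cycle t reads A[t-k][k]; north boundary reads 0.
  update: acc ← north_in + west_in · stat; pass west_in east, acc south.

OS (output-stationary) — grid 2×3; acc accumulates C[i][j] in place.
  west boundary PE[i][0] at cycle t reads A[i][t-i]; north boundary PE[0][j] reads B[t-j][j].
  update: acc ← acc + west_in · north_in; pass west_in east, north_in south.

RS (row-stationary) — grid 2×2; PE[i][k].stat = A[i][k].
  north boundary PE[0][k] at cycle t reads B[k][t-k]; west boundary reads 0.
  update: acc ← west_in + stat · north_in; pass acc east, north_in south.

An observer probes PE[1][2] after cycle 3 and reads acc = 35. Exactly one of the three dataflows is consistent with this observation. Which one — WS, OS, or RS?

dataflow = OS

WS (2×3 grid), PE[1][2]:
  after 0 — PE[1][2] acc=0, pass-E 0, pass-S 0
  after 1 — PE[1][2] acc=0, pass-E 0, pass-S 0
  after 2 — PE[1][2] acc=0, pass-E 0, pass-S 0
  after 3 — PE[1][2] acc=46, pass-E 4, pass-S 46
OS (2×3 grid), PE[1][2]:
  after 0 — PE[1][2] acc=0, pass-E 0, pass-S 0
  after 1 — PE[1][2] acc=0, pass-E 0, pass-S 0
  after 2 — PE[1][2] acc=0, pass-E 0, pass-S 0
  after 3 — PE[1][2] acc=35, pass-E 5, pass-S 7
RS (2×2): PE[1][2] does not exist.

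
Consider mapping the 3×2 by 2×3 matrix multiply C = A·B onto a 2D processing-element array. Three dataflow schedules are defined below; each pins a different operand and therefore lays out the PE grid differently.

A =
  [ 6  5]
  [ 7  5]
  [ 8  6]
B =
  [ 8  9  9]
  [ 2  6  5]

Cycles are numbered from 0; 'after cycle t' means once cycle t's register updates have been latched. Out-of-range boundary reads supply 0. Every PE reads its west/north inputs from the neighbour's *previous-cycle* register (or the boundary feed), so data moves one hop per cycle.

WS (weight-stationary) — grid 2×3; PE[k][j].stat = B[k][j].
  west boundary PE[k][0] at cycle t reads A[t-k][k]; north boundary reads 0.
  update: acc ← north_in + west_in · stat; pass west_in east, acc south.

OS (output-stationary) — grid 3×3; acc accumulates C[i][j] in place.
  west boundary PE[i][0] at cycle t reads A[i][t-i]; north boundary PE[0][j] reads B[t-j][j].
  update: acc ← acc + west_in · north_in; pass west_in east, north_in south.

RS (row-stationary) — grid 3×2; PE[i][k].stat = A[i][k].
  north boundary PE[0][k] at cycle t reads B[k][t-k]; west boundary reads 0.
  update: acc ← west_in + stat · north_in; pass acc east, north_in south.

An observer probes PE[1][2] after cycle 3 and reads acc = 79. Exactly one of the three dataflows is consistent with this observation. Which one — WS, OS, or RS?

dataflow = WS

Under WS (2×3), PE[1][2]:
  [0] (1,2) acc=0 (h:0 v:0)
  [1] (1,2) acc=0 (h:0 v:0)
  [2] (1,2) acc=0 (h:0 v:0)
  [3] (1,2) acc=79 (h:5 v:79)
Under OS (3×3), PE[1][2]:
  [0] (1,2) acc=0 (h:0 v:0)
  [1] (1,2) acc=0 (h:0 v:0)
  [2] (1,2) acc=0 (h:0 v:0)
  [3] (1,2) acc=63 (h:7 v:9)
RS (3×2): PE[1][2] does not exist.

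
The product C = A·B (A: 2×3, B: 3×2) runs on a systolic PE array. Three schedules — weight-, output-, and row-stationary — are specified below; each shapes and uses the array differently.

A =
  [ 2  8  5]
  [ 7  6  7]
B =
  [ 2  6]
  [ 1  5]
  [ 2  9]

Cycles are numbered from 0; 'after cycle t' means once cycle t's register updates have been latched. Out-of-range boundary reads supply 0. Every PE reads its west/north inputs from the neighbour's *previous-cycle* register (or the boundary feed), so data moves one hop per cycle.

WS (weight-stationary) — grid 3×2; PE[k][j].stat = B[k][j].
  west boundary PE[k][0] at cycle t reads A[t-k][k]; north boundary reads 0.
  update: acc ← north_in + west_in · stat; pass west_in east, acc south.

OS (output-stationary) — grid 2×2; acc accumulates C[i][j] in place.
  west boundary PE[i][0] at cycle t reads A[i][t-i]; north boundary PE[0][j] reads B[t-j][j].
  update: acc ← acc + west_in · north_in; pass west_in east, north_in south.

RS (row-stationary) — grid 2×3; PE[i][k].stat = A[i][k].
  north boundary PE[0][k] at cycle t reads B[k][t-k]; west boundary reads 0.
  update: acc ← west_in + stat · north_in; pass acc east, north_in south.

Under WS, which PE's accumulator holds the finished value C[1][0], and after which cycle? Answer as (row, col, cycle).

(row, col, cycle) = (2, 0, 3)

Under WS, C[1][0] lands at PE[2][0]:
  c0 r2c0: 0 / 0 / 0
  c1 r2c0: 0 / 0 / 0
  c2 r2c0: 22 / 5 / 22
  c3 r2c0: 34 / 7 / 34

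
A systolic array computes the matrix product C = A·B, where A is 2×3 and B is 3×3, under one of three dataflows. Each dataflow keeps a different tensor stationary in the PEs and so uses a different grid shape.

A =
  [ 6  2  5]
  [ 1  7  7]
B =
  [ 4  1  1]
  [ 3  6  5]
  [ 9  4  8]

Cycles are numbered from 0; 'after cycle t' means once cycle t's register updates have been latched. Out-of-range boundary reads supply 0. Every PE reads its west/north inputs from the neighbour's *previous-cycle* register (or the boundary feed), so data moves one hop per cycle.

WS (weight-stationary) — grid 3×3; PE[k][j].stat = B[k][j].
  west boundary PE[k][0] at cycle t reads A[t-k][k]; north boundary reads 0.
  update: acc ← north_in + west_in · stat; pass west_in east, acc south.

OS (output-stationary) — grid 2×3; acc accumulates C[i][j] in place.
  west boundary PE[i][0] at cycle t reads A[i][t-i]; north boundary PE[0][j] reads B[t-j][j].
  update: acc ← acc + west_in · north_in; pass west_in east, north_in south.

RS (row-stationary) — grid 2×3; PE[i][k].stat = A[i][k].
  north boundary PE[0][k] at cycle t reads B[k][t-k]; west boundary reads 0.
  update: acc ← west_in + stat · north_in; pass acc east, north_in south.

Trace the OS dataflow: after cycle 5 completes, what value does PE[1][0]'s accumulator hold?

PE[1][0].acc = 88

OS (2×3). Following PE[1][0] plus its west/north inputs:
  [0] (0,0) acc=24 (h:6 v:4)
  [0] (1,0) acc=0 (h:0 v:0)
  [1] (0,0) acc=30 (h:2 v:3)
  [1] (1,0) acc=4 (h:1 v:4)
  [2] (0,0) acc=75 (h:5 v:9)
  [2] (1,0) acc=25 (h:7 v:3)
  [3] (0,0) acc=75 (h:0 v:0)
  [3] (1,0) acc=88 (h:7 v:9)
  [4] (0,0) acc=75 (h:0 v:0)
  [4] (1,0) acc=88 (h:0 v:0)
  [5] (0,0) acc=75 (h:0 v:0)
  [5] (1,0) acc=88 (h:0 v:0)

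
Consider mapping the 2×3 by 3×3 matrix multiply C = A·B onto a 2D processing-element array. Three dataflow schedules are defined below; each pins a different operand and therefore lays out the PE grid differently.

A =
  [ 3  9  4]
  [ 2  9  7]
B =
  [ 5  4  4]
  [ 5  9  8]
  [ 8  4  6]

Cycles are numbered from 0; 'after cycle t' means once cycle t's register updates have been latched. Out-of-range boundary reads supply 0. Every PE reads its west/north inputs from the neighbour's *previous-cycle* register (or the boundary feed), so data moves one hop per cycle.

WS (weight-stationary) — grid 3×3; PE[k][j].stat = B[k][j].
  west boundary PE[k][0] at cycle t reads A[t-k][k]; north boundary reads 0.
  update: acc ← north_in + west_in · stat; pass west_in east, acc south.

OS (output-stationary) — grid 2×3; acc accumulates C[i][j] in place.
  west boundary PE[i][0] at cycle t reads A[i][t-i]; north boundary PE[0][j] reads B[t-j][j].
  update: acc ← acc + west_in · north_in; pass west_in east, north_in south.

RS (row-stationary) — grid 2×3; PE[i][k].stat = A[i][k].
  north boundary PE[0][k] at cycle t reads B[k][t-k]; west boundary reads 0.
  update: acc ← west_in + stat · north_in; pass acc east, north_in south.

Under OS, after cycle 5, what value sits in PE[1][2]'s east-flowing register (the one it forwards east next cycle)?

register = 7

OS 2×3: PE[1][2] cycle-by-cycle (with neighbour feeds):
  cycle 0: PE[0][2] → acc 0, east 0, south 0
  cycle 0: PE[1][1] → acc 0, east 0, south 0
  cycle 0: PE[1][2] → acc 0, east 0, south 0
  cycle 1: PE[0][2] → acc 0, east 0, south 0
  cycle 1: PE[1][1] → acc 0, east 0, south 0
  cycle 1: PE[1][2] → acc 0, east 0, south 0
  cycle 2: PE[0][2] → acc 12, east 3, south 4
  cycle 2: PE[1][1] → acc 8, east 2, south 4
  cycle 2: PE[1][2] → acc 0, east 0, south 0
  cycle 3: PE[0][2] → acc 84, east 9, south 8
  cycle 3: PE[1][1] → acc 89, east 9, south 9
  cycle 3: PE[1][2] → acc 8, east 2, south 4
  cycle 4: PE[0][2] → acc 108, east 4, south 6
  cycle 4: PE[1][1] → acc 117, east 7, south 4
  cycle 4: PE[1][2] → acc 80, east 9, south 8
  cycle 5: PE[0][2] → acc 108, east 0, south 0
  cycle 5: PE[1][1] → acc 117, east 0, south 0
  cycle 5: PE[1][2] → acc 122, east 7, south 6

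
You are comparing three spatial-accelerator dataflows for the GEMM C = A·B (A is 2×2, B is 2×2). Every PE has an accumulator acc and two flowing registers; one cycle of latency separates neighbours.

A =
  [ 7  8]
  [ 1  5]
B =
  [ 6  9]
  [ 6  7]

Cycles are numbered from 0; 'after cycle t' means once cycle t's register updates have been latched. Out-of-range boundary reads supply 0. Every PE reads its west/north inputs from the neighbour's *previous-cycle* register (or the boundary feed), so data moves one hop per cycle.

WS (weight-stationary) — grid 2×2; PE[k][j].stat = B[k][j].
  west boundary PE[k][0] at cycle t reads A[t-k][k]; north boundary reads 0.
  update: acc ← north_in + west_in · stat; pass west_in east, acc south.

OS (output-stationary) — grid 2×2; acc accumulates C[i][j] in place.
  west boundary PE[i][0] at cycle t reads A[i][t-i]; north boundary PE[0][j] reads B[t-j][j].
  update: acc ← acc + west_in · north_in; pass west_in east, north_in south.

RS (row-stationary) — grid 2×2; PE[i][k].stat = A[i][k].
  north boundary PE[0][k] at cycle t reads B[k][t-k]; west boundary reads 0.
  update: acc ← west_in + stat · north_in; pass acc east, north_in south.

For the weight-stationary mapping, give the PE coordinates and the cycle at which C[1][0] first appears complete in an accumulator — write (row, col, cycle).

Under WS, C[1][0] lands at PE[1][0]:
  step 0 · PE1,0: acc=0; fwd→0 fwd↓0
  step 1 · PE1,0: acc=90; fwd→8 fwd↓90
  step 2 · PE1,0: acc=36; fwd→5 fwd↓36

(row, col, cycle) = (1, 0, 2)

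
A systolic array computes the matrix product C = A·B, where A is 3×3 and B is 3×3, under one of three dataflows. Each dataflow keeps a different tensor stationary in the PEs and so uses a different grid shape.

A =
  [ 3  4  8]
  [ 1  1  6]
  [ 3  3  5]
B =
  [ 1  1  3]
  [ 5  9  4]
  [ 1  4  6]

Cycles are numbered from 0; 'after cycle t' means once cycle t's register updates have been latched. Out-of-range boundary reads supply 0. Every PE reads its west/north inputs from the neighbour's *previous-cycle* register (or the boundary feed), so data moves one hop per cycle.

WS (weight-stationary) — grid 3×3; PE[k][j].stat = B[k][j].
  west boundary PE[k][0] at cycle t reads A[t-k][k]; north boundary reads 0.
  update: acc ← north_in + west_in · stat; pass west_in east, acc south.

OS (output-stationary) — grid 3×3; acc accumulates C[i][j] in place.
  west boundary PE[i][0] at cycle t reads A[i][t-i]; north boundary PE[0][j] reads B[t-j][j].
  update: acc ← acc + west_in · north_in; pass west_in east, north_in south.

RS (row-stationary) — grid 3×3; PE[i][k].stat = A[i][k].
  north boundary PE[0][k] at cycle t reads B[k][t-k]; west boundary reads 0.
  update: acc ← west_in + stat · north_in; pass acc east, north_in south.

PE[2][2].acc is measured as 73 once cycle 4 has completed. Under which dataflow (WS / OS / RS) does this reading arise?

dataflow = WS

— WS: 3×3; PE[2][2] trace:
  [0] (2,2) acc=0 (h:0 v:0)
  [1] (2,2) acc=0 (h:0 v:0)
  [2] (2,2) acc=0 (h:0 v:0)
  [3] (2,2) acc=0 (h:0 v:0)
  [4] (2,2) acc=73 (h:8 v:73)
— OS: 3×3; PE[2][2] trace:
  [0] (2,2) acc=0 (h:0 v:0)
  [1] (2,2) acc=0 (h:0 v:0)
  [2] (2,2) acc=0 (h:0 v:0)
  [3] (2,2) acc=0 (h:0 v:0)
  [4] (2,2) acc=9 (h:3 v:3)
— RS: 3×3; PE[2][2] trace:
  [0] (2,2) acc=0 (h:0 v:0)
  [1] (2,2) acc=0 (h:0 v:0)
  [2] (2,2) acc=0 (h:0 v:0)
  [3] (2,2) acc=0 (h:0 v:0)
  [4] (2,2) acc=23 (h:23 v:1)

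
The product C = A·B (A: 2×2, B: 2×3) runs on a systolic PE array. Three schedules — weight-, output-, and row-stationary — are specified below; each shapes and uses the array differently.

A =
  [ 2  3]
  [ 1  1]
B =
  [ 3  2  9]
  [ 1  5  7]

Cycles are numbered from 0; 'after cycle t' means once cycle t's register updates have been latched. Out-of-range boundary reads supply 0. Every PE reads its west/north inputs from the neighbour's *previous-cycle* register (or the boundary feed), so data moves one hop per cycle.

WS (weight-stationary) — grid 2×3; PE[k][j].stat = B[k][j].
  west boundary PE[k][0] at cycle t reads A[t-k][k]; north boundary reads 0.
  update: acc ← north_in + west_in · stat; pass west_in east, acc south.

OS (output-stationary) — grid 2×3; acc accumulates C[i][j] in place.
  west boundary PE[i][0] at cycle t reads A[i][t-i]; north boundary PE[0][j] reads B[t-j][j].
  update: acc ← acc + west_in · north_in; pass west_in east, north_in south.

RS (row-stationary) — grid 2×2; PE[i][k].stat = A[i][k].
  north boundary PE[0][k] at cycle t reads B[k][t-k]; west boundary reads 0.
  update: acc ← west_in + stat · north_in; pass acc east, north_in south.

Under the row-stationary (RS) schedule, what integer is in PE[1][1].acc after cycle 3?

PE[1][1].acc = 7

Tracing RS — 2×2 array, target PE[1][1]:
  [0] (0,1) acc=0 (h:0 v:0)
  [0] (1,0) acc=0 (h:0 v:0)
  [0] (1,1) acc=0 (h:0 v:0)
  [1] (0,1) acc=9 (h:9 v:1)
  [1] (1,0) acc=3 (h:3 v:3)
  [1] (1,1) acc=0 (h:0 v:0)
  [2] (0,1) acc=19 (h:19 v:5)
  [2] (1,0) acc=2 (h:2 v:2)
  [2] (1,1) acc=4 (h:4 v:1)
  [3] (0,1) acc=39 (h:39 v:7)
  [3] (1,0) acc=9 (h:9 v:9)
  [3] (1,1) acc=7 (h:7 v:5)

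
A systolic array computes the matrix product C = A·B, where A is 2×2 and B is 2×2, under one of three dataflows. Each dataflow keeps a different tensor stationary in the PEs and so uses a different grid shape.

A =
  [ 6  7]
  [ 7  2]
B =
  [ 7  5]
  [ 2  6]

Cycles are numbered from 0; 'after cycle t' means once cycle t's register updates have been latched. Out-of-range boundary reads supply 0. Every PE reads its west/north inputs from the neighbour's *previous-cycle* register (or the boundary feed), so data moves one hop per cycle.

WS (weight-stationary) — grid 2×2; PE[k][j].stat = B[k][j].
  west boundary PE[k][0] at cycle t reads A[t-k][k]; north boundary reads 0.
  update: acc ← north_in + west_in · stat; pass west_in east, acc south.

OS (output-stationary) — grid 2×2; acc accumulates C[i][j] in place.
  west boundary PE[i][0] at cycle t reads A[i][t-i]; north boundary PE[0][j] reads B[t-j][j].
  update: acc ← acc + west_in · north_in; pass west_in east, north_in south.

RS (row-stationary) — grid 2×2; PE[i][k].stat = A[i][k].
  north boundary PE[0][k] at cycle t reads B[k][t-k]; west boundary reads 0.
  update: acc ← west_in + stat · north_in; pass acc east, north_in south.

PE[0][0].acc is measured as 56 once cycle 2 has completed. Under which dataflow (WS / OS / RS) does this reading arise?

WS (2×2 grid), PE[0][0]:
  cycle 0: PE[0][0] → acc 42, east 6, south 42
  cycle 1: PE[0][0] → acc 49, east 7, south 49
  cycle 2: PE[0][0] → acc 0, east 0, south 0
OS (2×2 grid), PE[0][0]:
  cycle 0: PE[0][0] → acc 42, east 6, south 7
  cycle 1: PE[0][0] → acc 56, east 7, south 2
  cycle 2: PE[0][0] → acc 56, east 0, south 0
RS (2×2 grid), PE[0][0]:
  cycle 0: PE[0][0] → acc 42, east 42, south 7
  cycle 1: PE[0][0] → acc 30, east 30, south 5
  cycle 2: PE[0][0] → acc 0, east 0, south 0

dataflow = OS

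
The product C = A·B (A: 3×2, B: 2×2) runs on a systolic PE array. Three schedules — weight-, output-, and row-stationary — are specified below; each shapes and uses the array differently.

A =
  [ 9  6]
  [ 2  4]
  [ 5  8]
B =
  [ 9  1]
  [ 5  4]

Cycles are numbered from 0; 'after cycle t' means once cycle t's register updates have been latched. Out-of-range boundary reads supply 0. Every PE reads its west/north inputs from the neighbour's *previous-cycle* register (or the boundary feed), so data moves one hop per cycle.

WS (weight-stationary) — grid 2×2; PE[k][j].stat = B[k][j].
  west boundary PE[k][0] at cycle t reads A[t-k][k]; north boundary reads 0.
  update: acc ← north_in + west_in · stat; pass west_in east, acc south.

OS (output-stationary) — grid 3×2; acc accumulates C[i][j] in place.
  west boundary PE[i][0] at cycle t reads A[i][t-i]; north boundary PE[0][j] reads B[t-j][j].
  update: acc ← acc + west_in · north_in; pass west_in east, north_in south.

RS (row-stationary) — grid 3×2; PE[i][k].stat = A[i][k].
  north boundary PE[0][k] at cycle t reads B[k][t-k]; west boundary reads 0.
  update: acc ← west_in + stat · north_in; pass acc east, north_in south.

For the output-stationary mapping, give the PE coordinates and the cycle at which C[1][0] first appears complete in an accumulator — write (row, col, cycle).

OS: C[1][0] accumulates in PE[1][0]:
  cycle 0: PE[1][0] → acc 0, east 0, south 0
  cycle 1: PE[1][0] → acc 18, east 2, south 9
  cycle 2: PE[1][0] → acc 38, east 4, south 5

(row, col, cycle) = (1, 0, 2)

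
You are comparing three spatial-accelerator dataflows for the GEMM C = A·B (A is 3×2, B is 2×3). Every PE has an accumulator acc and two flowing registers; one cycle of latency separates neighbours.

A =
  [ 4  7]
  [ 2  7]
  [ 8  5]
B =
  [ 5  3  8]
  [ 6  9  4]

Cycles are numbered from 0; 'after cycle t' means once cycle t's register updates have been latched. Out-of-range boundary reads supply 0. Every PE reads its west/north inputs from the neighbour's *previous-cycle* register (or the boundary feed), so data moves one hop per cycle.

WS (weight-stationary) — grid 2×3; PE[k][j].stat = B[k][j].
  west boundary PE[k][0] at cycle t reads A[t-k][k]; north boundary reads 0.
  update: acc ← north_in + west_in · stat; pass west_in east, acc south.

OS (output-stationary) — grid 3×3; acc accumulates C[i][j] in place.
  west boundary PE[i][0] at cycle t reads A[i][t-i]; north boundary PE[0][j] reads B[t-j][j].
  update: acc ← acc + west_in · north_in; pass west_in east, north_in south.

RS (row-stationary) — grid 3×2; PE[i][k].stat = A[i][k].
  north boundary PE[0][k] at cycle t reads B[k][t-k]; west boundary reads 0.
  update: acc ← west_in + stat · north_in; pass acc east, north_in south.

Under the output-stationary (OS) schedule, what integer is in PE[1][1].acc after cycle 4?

OS (3×3). Following PE[1][1] plus its west/north inputs:
  t=0 PE[0][1]: acc=0 h=0 v=0
  t=0 PE[1][0]: acc=0 h=0 v=0
  t=0 PE[1][1]: acc=0 h=0 v=0
  t=1 PE[0][1]: acc=12 h=4 v=3
  t=1 PE[1][0]: acc=10 h=2 v=5
  t=1 PE[1][1]: acc=0 h=0 v=0
  t=2 PE[0][1]: acc=75 h=7 v=9
  t=2 PE[1][0]: acc=52 h=7 v=6
  t=2 PE[1][1]: acc=6 h=2 v=3
  t=3 PE[0][1]: acc=75 h=0 v=0
  t=3 PE[1][0]: acc=52 h=0 v=0
  t=3 PE[1][1]: acc=69 h=7 v=9
  t=4 PE[0][1]: acc=75 h=0 v=0
  t=4 PE[1][0]: acc=52 h=0 v=0
  t=4 PE[1][1]: acc=69 h=0 v=0

PE[1][1].acc = 69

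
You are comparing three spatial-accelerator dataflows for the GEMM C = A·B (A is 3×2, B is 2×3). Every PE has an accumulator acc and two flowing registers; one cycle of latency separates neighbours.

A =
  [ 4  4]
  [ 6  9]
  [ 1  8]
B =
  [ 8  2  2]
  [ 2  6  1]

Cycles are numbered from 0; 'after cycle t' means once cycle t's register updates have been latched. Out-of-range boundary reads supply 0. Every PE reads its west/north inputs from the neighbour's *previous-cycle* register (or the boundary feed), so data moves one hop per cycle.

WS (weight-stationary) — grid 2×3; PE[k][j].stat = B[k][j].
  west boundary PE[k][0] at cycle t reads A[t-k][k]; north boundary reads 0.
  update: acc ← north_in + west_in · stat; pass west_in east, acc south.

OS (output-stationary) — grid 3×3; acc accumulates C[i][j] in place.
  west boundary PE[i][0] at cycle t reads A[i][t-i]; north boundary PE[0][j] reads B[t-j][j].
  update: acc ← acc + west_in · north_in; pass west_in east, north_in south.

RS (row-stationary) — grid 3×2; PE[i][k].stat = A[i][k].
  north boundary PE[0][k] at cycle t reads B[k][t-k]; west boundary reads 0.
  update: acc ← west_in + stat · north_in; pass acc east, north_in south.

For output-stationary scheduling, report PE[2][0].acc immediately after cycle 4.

PE[2][0].acc = 24

OS on a 3×3 grid — tracing PE[2][0] and its feeders:
  step 0 · PE1,0: acc=0; fwd→0 fwd↓0
  step 0 · PE2,0: acc=0; fwd→0 fwd↓0
  step 1 · PE1,0: acc=48; fwd→6 fwd↓8
  step 1 · PE2,0: acc=0; fwd→0 fwd↓0
  step 2 · PE1,0: acc=66; fwd→9 fwd↓2
  step 2 · PE2,0: acc=8; fwd→1 fwd↓8
  step 3 · PE1,0: acc=66; fwd→0 fwd↓0
  step 3 · PE2,0: acc=24; fwd→8 fwd↓2
  step 4 · PE1,0: acc=66; fwd→0 fwd↓0
  step 4 · PE2,0: acc=24; fwd→0 fwd↓0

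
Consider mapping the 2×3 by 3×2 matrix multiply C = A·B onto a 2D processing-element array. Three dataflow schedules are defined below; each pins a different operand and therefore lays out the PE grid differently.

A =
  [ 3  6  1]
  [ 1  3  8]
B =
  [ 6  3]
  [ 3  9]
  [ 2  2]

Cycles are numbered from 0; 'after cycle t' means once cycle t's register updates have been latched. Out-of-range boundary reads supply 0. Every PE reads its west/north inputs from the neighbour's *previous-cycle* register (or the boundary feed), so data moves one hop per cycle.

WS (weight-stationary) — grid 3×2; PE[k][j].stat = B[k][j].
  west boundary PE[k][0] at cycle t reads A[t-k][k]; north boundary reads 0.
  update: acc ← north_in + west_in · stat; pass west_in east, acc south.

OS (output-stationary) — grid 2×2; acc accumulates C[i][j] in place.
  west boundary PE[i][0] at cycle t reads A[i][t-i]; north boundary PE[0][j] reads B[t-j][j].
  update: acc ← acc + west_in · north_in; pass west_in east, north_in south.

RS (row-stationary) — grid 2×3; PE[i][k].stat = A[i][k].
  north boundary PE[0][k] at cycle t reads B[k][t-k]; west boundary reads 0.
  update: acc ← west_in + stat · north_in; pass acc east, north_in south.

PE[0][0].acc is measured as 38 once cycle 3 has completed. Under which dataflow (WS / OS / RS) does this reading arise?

WS [3×2] PE[0][0] across cycles:
  after 0 — PE[0][0] acc=18, pass-E 3, pass-S 18
  after 1 — PE[0][0] acc=6, pass-E 1, pass-S 6
  after 2 — PE[0][0] acc=0, pass-E 0, pass-S 0
  after 3 — PE[0][0] acc=0, pass-E 0, pass-S 0
OS [2×2] PE[0][0] across cycles:
  after 0 — PE[0][0] acc=18, pass-E 3, pass-S 6
  after 1 — PE[0][0] acc=36, pass-E 6, pass-S 3
  after 2 — PE[0][0] acc=38, pass-E 1, pass-S 2
  after 3 — PE[0][0] acc=38, pass-E 0, pass-S 0
RS [2×3] PE[0][0] across cycles:
  after 0 — PE[0][0] acc=18, pass-E 18, pass-S 6
  after 1 — PE[0][0] acc=9, pass-E 9, pass-S 3
  after 2 — PE[0][0] acc=0, pass-E 0, pass-S 0
  after 3 — PE[0][0] acc=0, pass-E 0, pass-S 0

dataflow = OS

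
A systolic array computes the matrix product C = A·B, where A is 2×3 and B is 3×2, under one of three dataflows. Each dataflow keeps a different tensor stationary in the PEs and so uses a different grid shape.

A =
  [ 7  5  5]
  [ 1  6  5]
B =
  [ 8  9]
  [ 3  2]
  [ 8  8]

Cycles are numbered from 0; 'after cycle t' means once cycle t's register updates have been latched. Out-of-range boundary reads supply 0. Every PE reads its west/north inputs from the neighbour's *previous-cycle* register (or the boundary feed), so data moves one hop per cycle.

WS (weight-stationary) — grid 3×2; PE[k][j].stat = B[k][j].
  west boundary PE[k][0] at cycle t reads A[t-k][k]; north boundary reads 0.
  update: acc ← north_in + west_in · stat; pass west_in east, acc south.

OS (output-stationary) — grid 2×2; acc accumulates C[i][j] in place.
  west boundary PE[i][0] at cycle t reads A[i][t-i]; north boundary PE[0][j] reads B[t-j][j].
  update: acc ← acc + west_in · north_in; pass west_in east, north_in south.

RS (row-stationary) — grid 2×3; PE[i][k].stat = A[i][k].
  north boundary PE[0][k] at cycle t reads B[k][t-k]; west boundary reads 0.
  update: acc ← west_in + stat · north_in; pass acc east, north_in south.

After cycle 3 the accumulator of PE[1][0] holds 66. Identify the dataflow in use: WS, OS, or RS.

WS (3×2 grid), PE[1][0]:
  c0 r1c0: 0 / 0 / 0
  c1 r1c0: 71 / 5 / 71
  c2 r1c0: 26 / 6 / 26
  c3 r1c0: 0 / 0 / 0
OS (2×2 grid), PE[1][0]:
  c0 r1c0: 0 / 0 / 0
  c1 r1c0: 8 / 1 / 8
  c2 r1c0: 26 / 6 / 3
  c3 r1c0: 66 / 5 / 8
RS (2×3 grid), PE[1][0]:
  c0 r1c0: 0 / 0 / 0
  c1 r1c0: 8 / 8 / 8
  c2 r1c0: 9 / 9 / 9
  c3 r1c0: 0 / 0 / 0

dataflow = OS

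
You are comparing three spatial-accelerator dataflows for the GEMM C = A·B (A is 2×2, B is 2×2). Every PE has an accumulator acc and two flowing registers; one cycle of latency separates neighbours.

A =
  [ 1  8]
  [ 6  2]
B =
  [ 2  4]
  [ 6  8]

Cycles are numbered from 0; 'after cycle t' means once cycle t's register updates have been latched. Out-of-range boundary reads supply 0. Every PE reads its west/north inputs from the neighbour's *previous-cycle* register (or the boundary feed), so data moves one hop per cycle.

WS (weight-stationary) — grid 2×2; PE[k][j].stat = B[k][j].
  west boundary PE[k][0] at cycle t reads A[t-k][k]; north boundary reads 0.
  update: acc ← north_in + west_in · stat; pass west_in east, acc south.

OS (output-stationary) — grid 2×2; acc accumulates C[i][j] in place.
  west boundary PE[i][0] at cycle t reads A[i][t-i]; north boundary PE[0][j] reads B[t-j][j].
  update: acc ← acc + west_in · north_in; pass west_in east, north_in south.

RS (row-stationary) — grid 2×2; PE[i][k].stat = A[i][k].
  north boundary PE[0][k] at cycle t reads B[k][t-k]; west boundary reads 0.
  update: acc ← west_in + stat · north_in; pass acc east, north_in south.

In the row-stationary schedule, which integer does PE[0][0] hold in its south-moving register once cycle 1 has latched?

RS on a 2×2 grid — tracing PE[0][0] and its feeders:
  c0 r0c0: 2 / 2 / 2
  c1 r0c0: 4 / 4 / 4

register = 4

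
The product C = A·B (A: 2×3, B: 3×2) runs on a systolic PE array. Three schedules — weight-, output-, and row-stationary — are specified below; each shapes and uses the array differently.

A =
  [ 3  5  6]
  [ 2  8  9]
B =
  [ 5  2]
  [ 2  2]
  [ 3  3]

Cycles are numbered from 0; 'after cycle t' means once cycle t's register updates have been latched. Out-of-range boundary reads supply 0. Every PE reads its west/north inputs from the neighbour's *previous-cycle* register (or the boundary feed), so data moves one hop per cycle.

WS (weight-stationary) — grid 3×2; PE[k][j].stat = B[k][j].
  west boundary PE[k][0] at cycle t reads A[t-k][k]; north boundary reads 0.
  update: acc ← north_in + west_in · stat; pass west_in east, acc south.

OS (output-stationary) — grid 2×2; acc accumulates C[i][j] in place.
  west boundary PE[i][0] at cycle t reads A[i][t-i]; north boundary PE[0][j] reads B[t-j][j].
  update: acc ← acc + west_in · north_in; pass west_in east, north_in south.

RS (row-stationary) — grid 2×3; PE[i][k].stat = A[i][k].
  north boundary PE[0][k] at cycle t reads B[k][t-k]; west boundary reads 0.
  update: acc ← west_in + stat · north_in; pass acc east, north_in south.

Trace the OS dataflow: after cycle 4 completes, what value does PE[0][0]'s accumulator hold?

OS 2×2: PE[0][0] cycle-by-cycle (with neighbour feeds):
  c0 r0c0: 15 / 3 / 5
  c1 r0c0: 25 / 5 / 2
  c2 r0c0: 43 / 6 / 3
  c3 r0c0: 43 / 0 / 0
  c4 r0c0: 43 / 0 / 0

PE[0][0].acc = 43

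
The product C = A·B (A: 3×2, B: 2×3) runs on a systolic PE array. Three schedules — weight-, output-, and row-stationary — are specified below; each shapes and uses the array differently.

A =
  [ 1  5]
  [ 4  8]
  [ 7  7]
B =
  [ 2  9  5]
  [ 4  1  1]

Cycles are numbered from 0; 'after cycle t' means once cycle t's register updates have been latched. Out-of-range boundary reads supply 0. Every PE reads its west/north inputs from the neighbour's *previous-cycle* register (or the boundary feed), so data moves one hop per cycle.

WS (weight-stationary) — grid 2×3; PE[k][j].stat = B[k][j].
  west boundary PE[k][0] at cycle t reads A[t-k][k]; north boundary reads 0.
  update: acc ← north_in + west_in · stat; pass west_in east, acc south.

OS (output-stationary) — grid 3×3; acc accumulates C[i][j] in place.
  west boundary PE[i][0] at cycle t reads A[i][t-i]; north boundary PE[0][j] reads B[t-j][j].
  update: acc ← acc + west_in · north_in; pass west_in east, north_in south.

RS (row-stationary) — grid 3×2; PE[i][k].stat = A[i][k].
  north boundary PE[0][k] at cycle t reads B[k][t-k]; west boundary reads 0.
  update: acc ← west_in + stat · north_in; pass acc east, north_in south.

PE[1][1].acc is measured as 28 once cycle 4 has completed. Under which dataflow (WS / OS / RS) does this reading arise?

dataflow = RS

WS [2×3] PE[1][1] across cycles:
  step 0 · PE1,1: acc=0; fwd→0 fwd↓0
  step 1 · PE1,1: acc=0; fwd→0 fwd↓0
  step 2 · PE1,1: acc=14; fwd→5 fwd↓14
  step 3 · PE1,1: acc=44; fwd→8 fwd↓44
  step 4 · PE1,1: acc=70; fwd→7 fwd↓70
OS [3×3] PE[1][1] across cycles:
  step 0 · PE1,1: acc=0; fwd→0 fwd↓0
  step 1 · PE1,1: acc=0; fwd→0 fwd↓0
  step 2 · PE1,1: acc=36; fwd→4 fwd↓9
  step 3 · PE1,1: acc=44; fwd→8 fwd↓1
  step 4 · PE1,1: acc=44; fwd→0 fwd↓0
RS [3×2] PE[1][1] across cycles:
  step 0 · PE1,1: acc=0; fwd→0 fwd↓0
  step 1 · PE1,1: acc=0; fwd→0 fwd↓0
  step 2 · PE1,1: acc=40; fwd→40 fwd↓4
  step 3 · PE1,1: acc=44; fwd→44 fwd↓1
  step 4 · PE1,1: acc=28; fwd→28 fwd↓1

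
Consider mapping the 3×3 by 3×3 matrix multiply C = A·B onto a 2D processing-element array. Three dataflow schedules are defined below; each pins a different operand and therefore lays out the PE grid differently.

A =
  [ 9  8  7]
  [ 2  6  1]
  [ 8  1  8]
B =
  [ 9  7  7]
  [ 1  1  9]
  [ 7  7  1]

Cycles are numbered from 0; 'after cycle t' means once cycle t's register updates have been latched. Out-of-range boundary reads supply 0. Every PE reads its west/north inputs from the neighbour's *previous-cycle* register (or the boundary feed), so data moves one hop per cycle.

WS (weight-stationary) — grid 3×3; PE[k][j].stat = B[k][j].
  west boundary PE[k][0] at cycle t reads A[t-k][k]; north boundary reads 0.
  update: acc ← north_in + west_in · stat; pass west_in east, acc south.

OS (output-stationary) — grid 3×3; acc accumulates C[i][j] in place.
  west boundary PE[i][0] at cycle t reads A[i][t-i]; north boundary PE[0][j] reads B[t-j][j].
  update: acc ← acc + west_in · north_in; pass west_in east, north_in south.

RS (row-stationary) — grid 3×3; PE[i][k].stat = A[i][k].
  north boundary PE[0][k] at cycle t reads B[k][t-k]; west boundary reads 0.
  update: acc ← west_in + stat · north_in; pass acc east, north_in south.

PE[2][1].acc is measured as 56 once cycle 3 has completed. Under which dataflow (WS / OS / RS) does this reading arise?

Under WS (3×3), PE[2][1]:
  step 0 · PE2,1: acc=0; fwd→0 fwd↓0
  step 1 · PE2,1: acc=0; fwd→0 fwd↓0
  step 2 · PE2,1: acc=0; fwd→0 fwd↓0
  step 3 · PE2,1: acc=120; fwd→7 fwd↓120
Under OS (3×3), PE[2][1]:
  step 0 · PE2,1: acc=0; fwd→0 fwd↓0
  step 1 · PE2,1: acc=0; fwd→0 fwd↓0
  step 2 · PE2,1: acc=0; fwd→0 fwd↓0
  step 3 · PE2,1: acc=56; fwd→8 fwd↓7
Under RS (3×3), PE[2][1]:
  step 0 · PE2,1: acc=0; fwd→0 fwd↓0
  step 1 · PE2,1: acc=0; fwd→0 fwd↓0
  step 2 · PE2,1: acc=0; fwd→0 fwd↓0
  step 3 · PE2,1: acc=73; fwd→73 fwd↓1

dataflow = OS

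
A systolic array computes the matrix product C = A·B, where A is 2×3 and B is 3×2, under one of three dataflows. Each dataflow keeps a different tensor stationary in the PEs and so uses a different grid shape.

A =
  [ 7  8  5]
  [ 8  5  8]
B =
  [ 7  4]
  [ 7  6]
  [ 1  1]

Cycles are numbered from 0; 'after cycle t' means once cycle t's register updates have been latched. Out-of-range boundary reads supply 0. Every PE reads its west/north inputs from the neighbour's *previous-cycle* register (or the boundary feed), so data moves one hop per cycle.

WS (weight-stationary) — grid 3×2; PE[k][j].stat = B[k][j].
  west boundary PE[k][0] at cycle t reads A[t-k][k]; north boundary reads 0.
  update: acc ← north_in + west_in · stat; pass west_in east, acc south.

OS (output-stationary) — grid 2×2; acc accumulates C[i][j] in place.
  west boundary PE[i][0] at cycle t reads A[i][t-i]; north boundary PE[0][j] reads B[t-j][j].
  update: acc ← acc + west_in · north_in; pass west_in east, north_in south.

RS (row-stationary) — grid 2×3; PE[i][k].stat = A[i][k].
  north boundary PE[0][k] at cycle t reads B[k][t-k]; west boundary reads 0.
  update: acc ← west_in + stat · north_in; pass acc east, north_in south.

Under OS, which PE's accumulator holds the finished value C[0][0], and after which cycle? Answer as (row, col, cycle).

(row, col, cycle) = (0, 0, 2)

Under OS, C[0][0] lands at PE[0][0]:
  after 0 — PE[0][0] acc=49, pass-E 7, pass-S 7
  after 1 — PE[0][0] acc=105, pass-E 8, pass-S 7
  after 2 — PE[0][0] acc=110, pass-E 5, pass-S 1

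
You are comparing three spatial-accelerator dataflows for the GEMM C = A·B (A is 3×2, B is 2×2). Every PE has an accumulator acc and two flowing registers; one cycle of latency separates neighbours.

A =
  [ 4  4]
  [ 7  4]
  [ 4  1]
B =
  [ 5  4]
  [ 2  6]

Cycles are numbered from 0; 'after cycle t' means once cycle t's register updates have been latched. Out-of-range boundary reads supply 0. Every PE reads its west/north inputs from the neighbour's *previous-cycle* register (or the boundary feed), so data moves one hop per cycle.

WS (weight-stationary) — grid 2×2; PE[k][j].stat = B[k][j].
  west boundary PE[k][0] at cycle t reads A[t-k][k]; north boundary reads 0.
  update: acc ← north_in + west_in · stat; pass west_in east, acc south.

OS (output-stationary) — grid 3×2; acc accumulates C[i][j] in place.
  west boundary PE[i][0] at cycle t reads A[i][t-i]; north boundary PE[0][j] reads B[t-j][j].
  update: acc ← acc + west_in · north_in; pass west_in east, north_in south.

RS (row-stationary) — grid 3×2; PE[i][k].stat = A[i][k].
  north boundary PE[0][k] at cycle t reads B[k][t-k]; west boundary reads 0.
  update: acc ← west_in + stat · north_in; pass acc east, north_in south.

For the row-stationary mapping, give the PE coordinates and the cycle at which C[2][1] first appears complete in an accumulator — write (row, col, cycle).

RS — PE[2][1] is where C[2][1] collects:
  cycle 0: PE[2][1] → acc 0, east 0, south 0
  cycle 1: PE[2][1] → acc 0, east 0, south 0
  cycle 2: PE[2][1] → acc 0, east 0, south 0
  cycle 3: PE[2][1] → acc 22, east 22, south 2
  cycle 4: PE[2][1] → acc 22, east 22, south 6

(row, col, cycle) = (2, 1, 4)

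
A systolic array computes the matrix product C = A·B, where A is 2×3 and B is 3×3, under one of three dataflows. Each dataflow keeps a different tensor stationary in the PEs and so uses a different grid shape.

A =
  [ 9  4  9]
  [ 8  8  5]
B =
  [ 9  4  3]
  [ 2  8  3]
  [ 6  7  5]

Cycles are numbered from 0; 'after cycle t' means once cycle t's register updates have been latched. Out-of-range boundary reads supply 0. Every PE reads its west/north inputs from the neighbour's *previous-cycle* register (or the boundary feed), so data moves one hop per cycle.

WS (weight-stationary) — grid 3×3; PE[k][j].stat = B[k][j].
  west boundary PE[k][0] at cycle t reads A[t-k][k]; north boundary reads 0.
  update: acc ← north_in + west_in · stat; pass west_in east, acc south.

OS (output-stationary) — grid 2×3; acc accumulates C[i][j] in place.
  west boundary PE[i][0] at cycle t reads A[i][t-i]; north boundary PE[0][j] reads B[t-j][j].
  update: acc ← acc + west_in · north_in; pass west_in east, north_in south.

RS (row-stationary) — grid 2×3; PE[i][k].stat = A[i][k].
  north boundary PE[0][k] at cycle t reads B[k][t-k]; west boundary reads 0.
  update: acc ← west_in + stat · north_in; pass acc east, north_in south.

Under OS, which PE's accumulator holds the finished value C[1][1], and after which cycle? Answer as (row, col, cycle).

OS — PE[1][1] is where C[1][1] collects:
  c0 r1c1: 0 / 0 / 0
  c1 r1c1: 0 / 0 / 0
  c2 r1c1: 32 / 8 / 4
  c3 r1c1: 96 / 8 / 8
  c4 r1c1: 131 / 5 / 7

(row, col, cycle) = (1, 1, 4)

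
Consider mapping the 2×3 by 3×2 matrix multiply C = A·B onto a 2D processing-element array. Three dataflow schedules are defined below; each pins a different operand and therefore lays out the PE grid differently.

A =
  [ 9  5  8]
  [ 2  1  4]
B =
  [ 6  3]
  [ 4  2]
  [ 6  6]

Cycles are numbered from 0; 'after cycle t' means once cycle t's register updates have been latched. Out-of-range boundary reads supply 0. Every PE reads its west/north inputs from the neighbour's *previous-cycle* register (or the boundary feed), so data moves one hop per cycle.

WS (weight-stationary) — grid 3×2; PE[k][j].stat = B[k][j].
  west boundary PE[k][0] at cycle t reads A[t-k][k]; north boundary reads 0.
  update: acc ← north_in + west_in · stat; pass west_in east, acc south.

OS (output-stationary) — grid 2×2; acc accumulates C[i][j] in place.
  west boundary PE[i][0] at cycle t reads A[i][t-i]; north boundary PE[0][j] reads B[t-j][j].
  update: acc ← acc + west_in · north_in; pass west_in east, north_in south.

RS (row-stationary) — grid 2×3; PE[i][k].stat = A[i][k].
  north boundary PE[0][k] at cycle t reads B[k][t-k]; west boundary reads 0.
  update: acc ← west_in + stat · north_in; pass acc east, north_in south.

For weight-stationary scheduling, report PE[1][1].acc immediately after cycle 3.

PE[1][1].acc = 8

WS 3×2: PE[1][1] cycle-by-cycle (with neighbour feeds):
  c0 r0c1: 0 / 0 / 0
  c0 r1c0: 0 / 0 / 0
  c0 r1c1: 0 / 0 / 0
  c1 r0c1: 27 / 9 / 27
  c1 r1c0: 74 / 5 / 74
  c1 r1c1: 0 / 0 / 0
  c2 r0c1: 6 / 2 / 6
  c2 r1c0: 16 / 1 / 16
  c2 r1c1: 37 / 5 / 37
  c3 r0c1: 0 / 0 / 0
  c3 r1c0: 0 / 0 / 0
  c3 r1c1: 8 / 1 / 8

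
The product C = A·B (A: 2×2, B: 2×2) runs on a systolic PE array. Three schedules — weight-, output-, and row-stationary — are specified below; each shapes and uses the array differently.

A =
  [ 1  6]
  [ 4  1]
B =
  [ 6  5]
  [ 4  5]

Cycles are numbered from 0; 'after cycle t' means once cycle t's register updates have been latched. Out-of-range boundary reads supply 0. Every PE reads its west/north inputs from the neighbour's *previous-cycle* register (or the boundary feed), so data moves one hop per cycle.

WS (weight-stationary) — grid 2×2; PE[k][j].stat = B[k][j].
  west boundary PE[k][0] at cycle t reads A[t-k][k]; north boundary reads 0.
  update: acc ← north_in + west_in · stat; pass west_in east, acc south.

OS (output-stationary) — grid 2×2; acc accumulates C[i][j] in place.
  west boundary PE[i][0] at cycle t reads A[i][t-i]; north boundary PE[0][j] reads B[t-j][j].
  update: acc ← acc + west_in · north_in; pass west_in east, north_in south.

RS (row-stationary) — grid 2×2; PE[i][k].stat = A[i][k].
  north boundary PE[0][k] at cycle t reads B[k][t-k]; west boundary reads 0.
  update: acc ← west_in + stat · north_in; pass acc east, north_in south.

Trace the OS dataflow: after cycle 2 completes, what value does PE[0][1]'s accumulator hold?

OS (2×2). Following PE[0][1] plus its west/north inputs:
  [0] (0,0) acc=6 (h:1 v:6)
  [0] (0,1) acc=0 (h:0 v:0)
  [1] (0,0) acc=30 (h:6 v:4)
  [1] (0,1) acc=5 (h:1 v:5)
  [2] (0,0) acc=30 (h:0 v:0)
  [2] (0,1) acc=35 (h:6 v:5)

PE[0][1].acc = 35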